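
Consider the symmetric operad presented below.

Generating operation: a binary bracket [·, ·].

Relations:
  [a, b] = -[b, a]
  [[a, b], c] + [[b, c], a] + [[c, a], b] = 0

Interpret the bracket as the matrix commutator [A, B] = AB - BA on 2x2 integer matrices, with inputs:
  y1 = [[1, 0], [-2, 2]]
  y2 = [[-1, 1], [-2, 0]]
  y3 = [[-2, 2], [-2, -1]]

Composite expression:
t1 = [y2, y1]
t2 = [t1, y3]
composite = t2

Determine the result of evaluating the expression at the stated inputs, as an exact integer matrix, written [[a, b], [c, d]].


[[-2, -7], [-8, 2]]

[y2, y1] = [[-2, 1], [0, 2]]
[[y2, y1], y3] = [[-2, -7], [-8, 2]]


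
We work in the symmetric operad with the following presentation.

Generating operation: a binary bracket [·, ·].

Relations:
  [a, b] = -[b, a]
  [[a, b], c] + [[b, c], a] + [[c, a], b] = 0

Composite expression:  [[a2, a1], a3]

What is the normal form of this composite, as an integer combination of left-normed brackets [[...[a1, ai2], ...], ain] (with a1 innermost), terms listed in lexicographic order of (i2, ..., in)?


-[[a1, a2], a3]

In the tensor algebra, words opening a1 carry the a1-anchored form.
Composite bracket: [[a2, a1], a3]
Applying ab - ba throughout gives 4 signed words (2^2 = 4).
Keep just the words that open with a1:
  word a1a2a3 has sign -1, contributing -[[a1, a2], a3]


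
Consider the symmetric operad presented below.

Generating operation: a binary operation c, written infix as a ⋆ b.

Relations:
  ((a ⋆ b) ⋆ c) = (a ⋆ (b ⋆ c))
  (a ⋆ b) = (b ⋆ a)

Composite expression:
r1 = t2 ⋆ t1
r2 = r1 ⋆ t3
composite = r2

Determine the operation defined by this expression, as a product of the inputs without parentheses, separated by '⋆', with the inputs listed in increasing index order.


t1 ⋆ t2 ⋆ t3

Reordering under c is free, so list the t-inputs canonically.
(t2 ⋆ t1) collapses to t2 ⋆ t1
((t2 ⋆ t1) ⋆ t3) collapses to t2 ⋆ t1 ⋆ t3
commutativity sorts the factors: t1 ⋆ t2 ⋆ t3


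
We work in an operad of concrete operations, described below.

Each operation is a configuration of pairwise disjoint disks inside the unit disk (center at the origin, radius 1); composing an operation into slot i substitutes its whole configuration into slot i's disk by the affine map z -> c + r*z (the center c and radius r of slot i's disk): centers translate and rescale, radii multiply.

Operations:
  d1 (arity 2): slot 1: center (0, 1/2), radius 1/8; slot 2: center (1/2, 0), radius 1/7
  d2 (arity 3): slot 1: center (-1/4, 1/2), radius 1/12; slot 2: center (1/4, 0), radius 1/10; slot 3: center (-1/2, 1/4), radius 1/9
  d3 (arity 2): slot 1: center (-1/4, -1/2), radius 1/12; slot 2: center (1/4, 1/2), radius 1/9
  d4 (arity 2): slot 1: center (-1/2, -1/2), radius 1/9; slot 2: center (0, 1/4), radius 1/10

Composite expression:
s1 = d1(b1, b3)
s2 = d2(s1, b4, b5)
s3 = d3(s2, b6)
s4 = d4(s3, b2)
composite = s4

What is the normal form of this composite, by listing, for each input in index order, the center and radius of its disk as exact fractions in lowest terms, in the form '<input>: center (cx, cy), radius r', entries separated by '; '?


Follow each b-input down from d4: c' goes to c + r*c', radius to r*r'.
input b1: applying the 4 nested substitutions gives center (-229/432, -1427/2592), radius 1/10368
input b3: applying the 4 nested substitutions gives center (-1373/2592, -119/216), radius 1/9072
input b4: applying the 3 nested substitutions gives center (-227/432, -5/9), radius 1/1080
input b5: applying the 3 nested substitutions gives center (-115/216, -239/432), radius 1/972
input b6: applying the 2 nested substitutions gives center (-17/36, -4/9), radius 1/81
input b2: applying the 1 nested substitution gives center (0, 1/4), radius 1/10

b1: center (-229/432, -1427/2592), radius 1/10368; b2: center (0, 1/4), radius 1/10; b3: center (-1373/2592, -119/216), radius 1/9072; b4: center (-227/432, -5/9), radius 1/1080; b5: center (-115/216, -239/432), radius 1/972; b6: center (-17/36, -4/9), radius 1/81


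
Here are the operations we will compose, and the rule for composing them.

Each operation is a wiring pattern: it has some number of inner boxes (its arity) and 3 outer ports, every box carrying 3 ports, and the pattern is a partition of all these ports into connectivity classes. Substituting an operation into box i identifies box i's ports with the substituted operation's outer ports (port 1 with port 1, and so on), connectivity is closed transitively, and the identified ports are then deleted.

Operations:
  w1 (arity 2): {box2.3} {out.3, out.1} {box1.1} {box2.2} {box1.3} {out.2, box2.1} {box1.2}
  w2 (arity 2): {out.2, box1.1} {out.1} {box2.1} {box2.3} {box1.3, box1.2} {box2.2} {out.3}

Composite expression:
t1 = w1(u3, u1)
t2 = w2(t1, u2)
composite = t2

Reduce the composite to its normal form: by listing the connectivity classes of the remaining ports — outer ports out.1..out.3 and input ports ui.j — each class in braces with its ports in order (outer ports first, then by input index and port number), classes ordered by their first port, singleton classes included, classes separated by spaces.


Reachability decides: close wires over w2-identified ports.
w1 over (u3, u1) gives {out.1, out.3} {out.2, u1.1} {u1.2} {u1.3} {u3.1} {u3.2} {u3.3}, out.j being that stage's outer ports
w2 over (u3, u1, u2) gives {out.1} {out.2, u1.1} {out.3} {u1.2} {u1.3} {u2.1} {u2.2} {u2.3} {u3.1} {u3.2} {u3.3}, out.j being that stage's outer ports

{out.1} {out.2, u1.1} {out.3} {u1.2} {u1.3} {u2.1} {u2.2} {u2.3} {u3.1} {u3.2} {u3.3}


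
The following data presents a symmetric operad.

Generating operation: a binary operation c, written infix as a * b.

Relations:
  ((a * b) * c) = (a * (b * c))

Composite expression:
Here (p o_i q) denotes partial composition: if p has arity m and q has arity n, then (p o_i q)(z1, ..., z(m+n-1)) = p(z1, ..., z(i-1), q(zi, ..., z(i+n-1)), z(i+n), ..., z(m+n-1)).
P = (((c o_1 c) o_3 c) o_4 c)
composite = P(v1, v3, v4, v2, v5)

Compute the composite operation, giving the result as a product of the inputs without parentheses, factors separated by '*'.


v1 * v3 * v4 * v2 * v5

All parenthesizations of c agree; list the v-inputs left to right.
(v1 * v3) spells out as v1 * v3
(v2 * v5) spells out as v2 * v5
(v4 * (v2 * v5)) spells out as v4 * v2 * v5
((v1 * v3) * (v4 * (v2 * v5))) spells out as v1 * v3 * v4 * v2 * v5


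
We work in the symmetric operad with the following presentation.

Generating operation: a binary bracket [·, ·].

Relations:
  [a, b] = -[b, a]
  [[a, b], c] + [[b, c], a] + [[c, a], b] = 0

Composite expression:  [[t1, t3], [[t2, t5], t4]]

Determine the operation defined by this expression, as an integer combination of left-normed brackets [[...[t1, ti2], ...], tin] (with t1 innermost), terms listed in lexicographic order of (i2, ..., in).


Expand each bracket as ab - ba; the t1-initial words give the coefficients.
Composite bracket: [[t1, t3], [[t2, t5], t4]]
Each bracket splits as ab - ba, giving 16 signed words (2^4 = 16).
The t1-initial words carry the normal form:
  t1t3t2t5t4 (sign +1) contributes +[[[[t1, t3], t2], t5], t4]
  t1t3t4t2t5 (sign -1) contributes -[[[[t1, t3], t4], t2], t5]
  t1t3t4t5t2 (sign +1) contributes +[[[[t1, t3], t4], t5], t2]
  t1t3t5t2t4 (sign -1) contributes -[[[[t1, t3], t5], t2], t4]

[[[[t1, t3], t2], t5], t4] - [[[[t1, t3], t4], t2], t5] + [[[[t1, t3], t4], t5], t2] - [[[[t1, t3], t5], t2], t4]


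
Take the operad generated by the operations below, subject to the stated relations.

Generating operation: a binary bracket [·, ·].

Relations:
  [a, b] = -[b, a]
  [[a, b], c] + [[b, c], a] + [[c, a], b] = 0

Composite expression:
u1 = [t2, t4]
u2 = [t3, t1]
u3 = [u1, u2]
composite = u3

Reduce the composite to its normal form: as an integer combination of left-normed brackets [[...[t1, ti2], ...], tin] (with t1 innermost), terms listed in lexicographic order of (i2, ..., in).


[[[t1, t3], t2], t4] - [[[t1, t3], t4], t2]

In the tensor algebra, words opening t1 carry the t1-anchored form.
Composite bracket: [[t2, t4], [t3, t1]]
Each bracket splits as ab - ba, giving 8 signed words (2^3 = 8).
Coefficients come from the t1-initial words:
  sign of t1t3t2t4 is +1, so it contributes +[[[t1, t3], t2], t4]
  sign of t1t3t4t2 is -1, so it contributes -[[[t1, t3], t4], t2]


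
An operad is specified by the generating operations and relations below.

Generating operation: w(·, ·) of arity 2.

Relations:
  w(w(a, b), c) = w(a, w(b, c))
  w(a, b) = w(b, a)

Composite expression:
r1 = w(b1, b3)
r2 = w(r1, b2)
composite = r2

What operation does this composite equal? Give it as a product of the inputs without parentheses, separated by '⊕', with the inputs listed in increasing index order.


b1 ⊕ b2 ⊕ b3

Reordering under w is free, so list the b-inputs canonically.
w(b1, b3) spells out as b1 ⊕ b3
w(w(b1, b3), b2) spells out as b1 ⊕ b3 ⊕ b2
putting the inputs in ascending order: b1 ⊕ b2 ⊕ b3


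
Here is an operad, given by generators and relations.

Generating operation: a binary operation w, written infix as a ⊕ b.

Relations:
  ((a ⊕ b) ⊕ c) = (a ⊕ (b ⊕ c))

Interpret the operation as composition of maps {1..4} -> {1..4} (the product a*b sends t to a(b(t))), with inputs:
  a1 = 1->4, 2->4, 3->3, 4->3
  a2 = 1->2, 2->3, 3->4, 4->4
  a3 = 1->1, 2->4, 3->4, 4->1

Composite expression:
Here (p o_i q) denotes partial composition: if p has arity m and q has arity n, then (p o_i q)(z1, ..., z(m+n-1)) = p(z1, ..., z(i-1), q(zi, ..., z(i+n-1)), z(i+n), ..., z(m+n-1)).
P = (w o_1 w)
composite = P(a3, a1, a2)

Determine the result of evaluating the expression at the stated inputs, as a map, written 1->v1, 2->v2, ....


1->1, 2->4, 3->4, 4->4

(a3 ⊕ a1) = 1->1, 2->1, 3->4, 4->4
((a3 ⊕ a1) ⊕ a2) = 1->1, 2->4, 3->4, 4->4


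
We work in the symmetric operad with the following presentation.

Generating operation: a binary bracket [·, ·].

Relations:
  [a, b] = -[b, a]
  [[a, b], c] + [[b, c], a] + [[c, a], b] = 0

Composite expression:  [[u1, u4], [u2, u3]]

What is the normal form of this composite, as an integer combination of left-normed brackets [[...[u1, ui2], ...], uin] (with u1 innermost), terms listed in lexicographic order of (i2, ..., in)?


[[[u1, u4], u2], u3] - [[[u1, u4], u3], u2]


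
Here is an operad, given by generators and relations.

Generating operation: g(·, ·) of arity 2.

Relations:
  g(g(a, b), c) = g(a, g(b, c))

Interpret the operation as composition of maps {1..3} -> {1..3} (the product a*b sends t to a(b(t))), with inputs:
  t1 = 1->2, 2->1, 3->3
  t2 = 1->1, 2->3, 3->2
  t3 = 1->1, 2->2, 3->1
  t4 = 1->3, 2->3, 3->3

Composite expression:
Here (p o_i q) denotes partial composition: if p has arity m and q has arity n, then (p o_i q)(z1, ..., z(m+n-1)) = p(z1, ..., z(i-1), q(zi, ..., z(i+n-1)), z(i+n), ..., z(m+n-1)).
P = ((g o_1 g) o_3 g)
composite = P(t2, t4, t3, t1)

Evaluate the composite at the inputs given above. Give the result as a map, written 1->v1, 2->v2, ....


g(t2, t4) = 1->2, 2->2, 3->2
g(t3, t1) = 1->2, 2->1, 3->1
g(g(t2, t4), g(t3, t1)) = 1->2, 2->2, 3->2

1->2, 2->2, 3->2


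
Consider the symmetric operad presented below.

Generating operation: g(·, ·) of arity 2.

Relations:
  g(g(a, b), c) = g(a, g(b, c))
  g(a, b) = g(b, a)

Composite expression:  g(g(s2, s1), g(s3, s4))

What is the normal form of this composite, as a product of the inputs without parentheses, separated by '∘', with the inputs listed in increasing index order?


s1 ∘ s2 ∘ s3 ∘ s4

Both nesting and order wash out for g; what remains is which s's occur.
g(s2, s1) collapses to s2 ∘ s1
g(s3, s4) collapses to s3 ∘ s4
g(g(s2, s1), g(s3, s4)) collapses to s2 ∘ s1 ∘ s3 ∘ s4
commutativity sorts the factors: s1 ∘ s2 ∘ s3 ∘ s4


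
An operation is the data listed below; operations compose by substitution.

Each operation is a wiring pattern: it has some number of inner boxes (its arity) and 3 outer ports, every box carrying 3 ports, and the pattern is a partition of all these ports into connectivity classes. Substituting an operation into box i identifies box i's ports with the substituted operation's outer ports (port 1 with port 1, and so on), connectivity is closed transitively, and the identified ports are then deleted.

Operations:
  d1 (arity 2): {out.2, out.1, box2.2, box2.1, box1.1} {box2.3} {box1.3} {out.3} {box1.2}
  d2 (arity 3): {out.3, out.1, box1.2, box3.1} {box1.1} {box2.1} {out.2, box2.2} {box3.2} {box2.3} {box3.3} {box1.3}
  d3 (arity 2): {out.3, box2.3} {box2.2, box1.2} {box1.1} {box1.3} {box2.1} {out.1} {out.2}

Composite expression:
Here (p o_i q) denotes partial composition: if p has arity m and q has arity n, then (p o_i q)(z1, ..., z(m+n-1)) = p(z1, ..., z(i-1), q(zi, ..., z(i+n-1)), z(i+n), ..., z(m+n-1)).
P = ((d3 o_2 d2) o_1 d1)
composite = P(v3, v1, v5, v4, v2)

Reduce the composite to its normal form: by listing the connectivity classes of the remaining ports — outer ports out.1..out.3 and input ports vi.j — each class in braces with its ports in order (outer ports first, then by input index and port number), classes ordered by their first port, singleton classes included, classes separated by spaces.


{out.1} {out.2} {out.3, v2.1, v5.2} {v1.1, v1.2, v3.1, v4.2} {v1.3} {v2.2} {v2.3} {v3.2} {v3.3} {v4.1} {v4.3} {v5.1} {v5.3}

Two ports join when wires chain via d3-identified ports.
after d1, the pattern on (v3, v1) reads {out.1, out.2, v1.1, v1.2, v3.1} {out.3} {v1.3} {v3.2} {v3.3} (out.j = its outer ports)
after d2, the pattern on (v5, v4, v2) reads {out.1, out.3, v2.1, v5.2} {out.2, v4.2} {v2.2} {v2.3} {v4.1} {v4.3} {v5.1} {v5.3} (out.j = its outer ports)
after d3, the pattern on (v3, v1, v5, v4, v2) reads {out.1} {out.2} {out.3, v2.1, v5.2} {v1.1, v1.2, v3.1, v4.2} {v1.3} {v2.2} {v2.3} {v3.2} {v3.3} {v4.1} {v4.3} {v5.1} {v5.3} (out.j = its outer ports)


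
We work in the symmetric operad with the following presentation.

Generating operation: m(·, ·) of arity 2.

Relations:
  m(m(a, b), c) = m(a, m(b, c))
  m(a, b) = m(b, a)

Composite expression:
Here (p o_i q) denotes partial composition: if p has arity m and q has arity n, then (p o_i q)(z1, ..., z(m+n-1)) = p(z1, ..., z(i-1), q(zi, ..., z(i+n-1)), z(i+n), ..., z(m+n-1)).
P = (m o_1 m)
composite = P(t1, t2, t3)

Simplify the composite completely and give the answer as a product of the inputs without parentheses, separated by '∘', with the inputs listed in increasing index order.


t1 ∘ t2 ∘ t3


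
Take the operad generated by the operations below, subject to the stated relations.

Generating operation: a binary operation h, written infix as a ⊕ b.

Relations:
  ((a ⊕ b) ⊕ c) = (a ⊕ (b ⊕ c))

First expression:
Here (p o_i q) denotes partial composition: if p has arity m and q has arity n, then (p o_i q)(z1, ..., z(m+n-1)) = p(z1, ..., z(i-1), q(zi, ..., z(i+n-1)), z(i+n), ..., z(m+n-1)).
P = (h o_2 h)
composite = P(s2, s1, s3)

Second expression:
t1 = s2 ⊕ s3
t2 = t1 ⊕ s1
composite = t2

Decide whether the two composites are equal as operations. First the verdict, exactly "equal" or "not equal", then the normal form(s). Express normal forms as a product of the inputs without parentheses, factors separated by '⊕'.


not equal — first s2 ⊕ s1 ⊕ s3, second s2 ⊕ s3 ⊕ s1


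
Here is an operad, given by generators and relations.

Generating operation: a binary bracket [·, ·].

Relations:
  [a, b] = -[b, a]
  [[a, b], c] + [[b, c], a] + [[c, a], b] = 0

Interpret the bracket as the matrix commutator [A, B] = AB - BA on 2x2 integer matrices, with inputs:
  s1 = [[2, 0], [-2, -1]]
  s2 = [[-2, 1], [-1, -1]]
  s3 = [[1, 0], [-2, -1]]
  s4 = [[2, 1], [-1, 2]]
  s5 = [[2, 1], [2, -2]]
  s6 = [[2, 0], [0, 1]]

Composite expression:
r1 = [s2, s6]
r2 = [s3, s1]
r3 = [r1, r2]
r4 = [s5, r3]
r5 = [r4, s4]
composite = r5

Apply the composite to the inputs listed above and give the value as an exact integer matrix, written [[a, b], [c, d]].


[[-4, 0], [0, 4]]


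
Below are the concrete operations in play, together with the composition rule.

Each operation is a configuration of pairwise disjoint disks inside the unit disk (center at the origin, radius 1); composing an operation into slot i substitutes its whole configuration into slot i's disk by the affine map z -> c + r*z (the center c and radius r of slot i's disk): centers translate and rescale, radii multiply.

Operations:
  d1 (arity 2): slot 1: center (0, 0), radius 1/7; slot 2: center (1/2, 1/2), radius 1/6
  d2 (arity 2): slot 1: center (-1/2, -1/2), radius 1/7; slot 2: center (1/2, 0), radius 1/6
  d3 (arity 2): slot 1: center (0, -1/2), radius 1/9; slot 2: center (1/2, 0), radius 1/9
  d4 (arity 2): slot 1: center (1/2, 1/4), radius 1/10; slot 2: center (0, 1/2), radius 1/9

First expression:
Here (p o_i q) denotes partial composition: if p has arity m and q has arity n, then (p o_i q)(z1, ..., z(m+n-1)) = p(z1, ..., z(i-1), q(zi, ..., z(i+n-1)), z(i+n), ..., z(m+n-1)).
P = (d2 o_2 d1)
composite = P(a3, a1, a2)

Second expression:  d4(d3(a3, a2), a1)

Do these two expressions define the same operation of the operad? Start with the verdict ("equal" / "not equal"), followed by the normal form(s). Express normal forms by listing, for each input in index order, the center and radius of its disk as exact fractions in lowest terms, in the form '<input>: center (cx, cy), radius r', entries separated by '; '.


not equal: they reduce to a1: center (1/2, 0), radius 1/42; a2: center (7/12, 1/12), radius 1/36; a3: center (-1/2, -1/2), radius 1/7 and a1: center (0, 1/2), radius 1/9; a2: center (11/20, 1/4), radius 1/90; a3: center (1/2, 1/5), radius 1/90

The first expression reduces to a1: center (1/2, 0), radius 1/42; a2: center (7/12, 1/12), radius 1/36; a3: center (-1/2, -1/2), radius 1/7
The second expression reduces to a1: center (0, 1/2), radius 1/9; a2: center (11/20, 1/4), radius 1/90; a3: center (1/2, 1/5), radius 1/90
They disagree, so not equal.


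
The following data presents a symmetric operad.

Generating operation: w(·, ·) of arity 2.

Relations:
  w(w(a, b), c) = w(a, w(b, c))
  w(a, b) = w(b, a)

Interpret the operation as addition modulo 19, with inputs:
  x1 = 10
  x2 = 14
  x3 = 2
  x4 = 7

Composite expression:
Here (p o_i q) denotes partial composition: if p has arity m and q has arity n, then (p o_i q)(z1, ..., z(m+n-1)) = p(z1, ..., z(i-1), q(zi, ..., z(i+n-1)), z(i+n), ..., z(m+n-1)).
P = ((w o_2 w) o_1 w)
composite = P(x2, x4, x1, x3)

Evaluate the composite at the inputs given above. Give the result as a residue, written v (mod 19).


w(x2, x4) = 2
w(x1, x3) = 12
w(w(x2, x4), w(x1, x3)) = 14

14 (mod 19)


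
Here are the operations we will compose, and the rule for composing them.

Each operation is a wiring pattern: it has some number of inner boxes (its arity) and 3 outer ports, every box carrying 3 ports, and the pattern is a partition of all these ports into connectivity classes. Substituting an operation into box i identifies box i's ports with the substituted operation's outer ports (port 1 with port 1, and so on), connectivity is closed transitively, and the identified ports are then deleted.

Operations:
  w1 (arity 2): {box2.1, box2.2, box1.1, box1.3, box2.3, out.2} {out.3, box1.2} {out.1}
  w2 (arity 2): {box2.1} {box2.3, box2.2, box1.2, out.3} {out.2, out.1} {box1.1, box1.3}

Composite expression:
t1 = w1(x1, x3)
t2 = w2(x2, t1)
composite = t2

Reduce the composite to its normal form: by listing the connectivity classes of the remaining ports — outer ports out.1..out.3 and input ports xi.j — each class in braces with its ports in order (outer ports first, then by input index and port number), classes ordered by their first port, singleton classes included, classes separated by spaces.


{out.1, out.2} {out.3, x1.1, x1.2, x1.3, x2.2, x3.1, x3.2, x3.3} {x2.1, x2.3}

Two ports join when wires chain via w2-identified ports.
the subtree at w1 composes to {out.1} {out.2, x1.1, x1.3, x3.1, x3.2, x3.3} {out.3, x1.2} on (x1, x3); out.j = own outer ports
the subtree at w2 composes to {out.1, out.2} {out.3, x1.1, x1.2, x1.3, x2.2, x3.1, x3.2, x3.3} {x2.1, x2.3} on (x2, x1, x3); out.j = own outer ports


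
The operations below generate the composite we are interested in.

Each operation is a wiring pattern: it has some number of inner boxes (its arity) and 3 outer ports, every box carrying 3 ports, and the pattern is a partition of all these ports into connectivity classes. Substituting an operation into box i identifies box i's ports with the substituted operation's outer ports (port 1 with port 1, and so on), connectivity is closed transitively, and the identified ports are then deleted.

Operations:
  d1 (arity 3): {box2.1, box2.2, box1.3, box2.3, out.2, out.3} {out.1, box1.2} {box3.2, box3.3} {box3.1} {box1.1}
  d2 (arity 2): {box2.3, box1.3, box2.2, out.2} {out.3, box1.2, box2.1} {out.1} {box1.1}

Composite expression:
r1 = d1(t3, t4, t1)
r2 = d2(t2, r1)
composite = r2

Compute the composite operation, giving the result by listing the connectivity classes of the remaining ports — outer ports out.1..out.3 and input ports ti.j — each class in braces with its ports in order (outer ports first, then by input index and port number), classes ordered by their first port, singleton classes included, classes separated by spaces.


{out.1} {out.2, t2.3, t3.3, t4.1, t4.2, t4.3} {out.3, t2.2, t3.2} {t1.1} {t1.2, t1.3} {t2.1} {t3.1}

Connectivity passes through glued d2-boundaries; trace each wire chain.
composing d1 on (t3, t4, t1), with out.j its own outer ports: {out.1, t3.2} {out.2, out.3, t3.3, t4.1, t4.2, t4.3} {t1.1} {t1.2, t1.3} {t3.1}
composing d2 on (t2, t3, t4, t1), with out.j its own outer ports: {out.1} {out.2, t2.3, t3.3, t4.1, t4.2, t4.3} {out.3, t2.2, t3.2} {t1.1} {t1.2, t1.3} {t2.1} {t3.1}


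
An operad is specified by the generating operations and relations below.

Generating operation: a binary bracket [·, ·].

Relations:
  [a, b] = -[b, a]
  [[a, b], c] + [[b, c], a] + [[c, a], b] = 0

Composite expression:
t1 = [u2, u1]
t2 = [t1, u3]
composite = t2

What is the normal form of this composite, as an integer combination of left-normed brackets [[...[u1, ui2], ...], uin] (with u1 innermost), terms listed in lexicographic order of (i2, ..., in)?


Antisymmetry and Jacobi reduce to u1-anchored left-normed brackets.
Composite bracket: [[u2, u1], u3]
Expanding via [a, b] = ab - ba: 4 signed words (2^2 = 4).
The u1-initial words carry the normal form:
  word u1u2u3 has sign -1, contributing -[[u1, u2], u3]

-[[u1, u2], u3]


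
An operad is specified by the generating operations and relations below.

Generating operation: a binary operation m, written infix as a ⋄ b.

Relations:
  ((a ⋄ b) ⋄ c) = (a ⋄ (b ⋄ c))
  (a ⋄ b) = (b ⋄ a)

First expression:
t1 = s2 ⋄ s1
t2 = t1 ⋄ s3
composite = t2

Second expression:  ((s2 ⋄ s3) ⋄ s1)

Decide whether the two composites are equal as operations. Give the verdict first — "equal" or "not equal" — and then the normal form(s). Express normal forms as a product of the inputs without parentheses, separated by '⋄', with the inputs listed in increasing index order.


The first expression reduces to s1 ⋄ s2 ⋄ s3
The second expression reduces to s1 ⋄ s2 ⋄ s3
The forms coincide; equal.

equal; the common form is s1 ⋄ s2 ⋄ s3


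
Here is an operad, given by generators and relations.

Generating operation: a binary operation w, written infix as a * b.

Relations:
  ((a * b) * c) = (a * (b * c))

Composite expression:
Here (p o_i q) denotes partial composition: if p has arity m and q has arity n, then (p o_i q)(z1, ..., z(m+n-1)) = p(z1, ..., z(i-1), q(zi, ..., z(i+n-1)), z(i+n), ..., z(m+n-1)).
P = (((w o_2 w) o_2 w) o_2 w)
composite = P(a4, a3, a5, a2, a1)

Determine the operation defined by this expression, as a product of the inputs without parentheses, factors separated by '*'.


a4 * a3 * a5 * a2 * a1

Associativity of w dissolves the nesting; only the a-input order survives.
(a3 * a5) flattens to a3 * a5
((a3 * a5) * a2) flattens to a3 * a5 * a2
(((a3 * a5) * a2) * a1) flattens to a3 * a5 * a2 * a1
(a4 * (((a3 * a5) * a2) * a1)) flattens to a4 * a3 * a5 * a2 * a1


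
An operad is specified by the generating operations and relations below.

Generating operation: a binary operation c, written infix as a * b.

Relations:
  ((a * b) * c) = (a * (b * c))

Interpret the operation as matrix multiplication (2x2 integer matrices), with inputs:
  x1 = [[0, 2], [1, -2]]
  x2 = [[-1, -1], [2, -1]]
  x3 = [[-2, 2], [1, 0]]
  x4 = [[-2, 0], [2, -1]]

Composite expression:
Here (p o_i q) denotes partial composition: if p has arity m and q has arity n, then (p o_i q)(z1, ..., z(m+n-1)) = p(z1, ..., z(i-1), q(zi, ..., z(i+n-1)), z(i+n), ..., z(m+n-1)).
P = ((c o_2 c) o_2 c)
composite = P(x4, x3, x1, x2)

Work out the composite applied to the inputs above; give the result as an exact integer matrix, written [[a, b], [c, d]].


[[36, -12], [-40, 14]]

(x3 * x1) = [[2, -8], [0, 2]]
((x3 * x1) * x2) = [[-18, 6], [4, -2]]
(x4 * ((x3 * x1) * x2)) = [[36, -12], [-40, 14]]


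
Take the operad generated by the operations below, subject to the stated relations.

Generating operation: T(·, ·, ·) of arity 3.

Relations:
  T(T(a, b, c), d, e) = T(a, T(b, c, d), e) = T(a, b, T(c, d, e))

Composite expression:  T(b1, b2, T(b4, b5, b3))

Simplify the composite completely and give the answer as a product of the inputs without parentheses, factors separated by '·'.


b1 · b2 · b4 · b5 · b3

Key point: T is associative — brackets drop, the b-order remains.
T(b4, b5, b3) unparenthesizes to b4 · b5 · b3
T(b1, b2, T(b4, b5, b3)) unparenthesizes to b1 · b2 · b4 · b5 · b3


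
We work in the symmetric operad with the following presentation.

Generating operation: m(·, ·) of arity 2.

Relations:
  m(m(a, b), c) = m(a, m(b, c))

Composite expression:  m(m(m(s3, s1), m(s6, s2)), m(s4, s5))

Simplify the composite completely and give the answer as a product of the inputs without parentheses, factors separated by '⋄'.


s3 ⋄ s1 ⋄ s6 ⋄ s2 ⋄ s4 ⋄ s5


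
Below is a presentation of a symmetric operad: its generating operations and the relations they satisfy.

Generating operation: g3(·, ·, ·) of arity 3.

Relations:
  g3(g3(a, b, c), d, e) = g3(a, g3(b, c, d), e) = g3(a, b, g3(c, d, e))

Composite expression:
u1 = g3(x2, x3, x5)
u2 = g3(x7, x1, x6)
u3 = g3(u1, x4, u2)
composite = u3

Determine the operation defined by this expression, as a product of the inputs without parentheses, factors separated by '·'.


All parenthesizations of g3 agree; list the x-inputs left to right.
g3(x2, x3, x5) flattens to x2 · x3 · x5
g3(x7, x1, x6) flattens to x7 · x1 · x6
g3(g3(x2, x3, x5), x4, g3(x7, x1, x6)) flattens to x2 · x3 · x5 · x4 · x7 · x1 · x6

x2 · x3 · x5 · x4 · x7 · x1 · x6


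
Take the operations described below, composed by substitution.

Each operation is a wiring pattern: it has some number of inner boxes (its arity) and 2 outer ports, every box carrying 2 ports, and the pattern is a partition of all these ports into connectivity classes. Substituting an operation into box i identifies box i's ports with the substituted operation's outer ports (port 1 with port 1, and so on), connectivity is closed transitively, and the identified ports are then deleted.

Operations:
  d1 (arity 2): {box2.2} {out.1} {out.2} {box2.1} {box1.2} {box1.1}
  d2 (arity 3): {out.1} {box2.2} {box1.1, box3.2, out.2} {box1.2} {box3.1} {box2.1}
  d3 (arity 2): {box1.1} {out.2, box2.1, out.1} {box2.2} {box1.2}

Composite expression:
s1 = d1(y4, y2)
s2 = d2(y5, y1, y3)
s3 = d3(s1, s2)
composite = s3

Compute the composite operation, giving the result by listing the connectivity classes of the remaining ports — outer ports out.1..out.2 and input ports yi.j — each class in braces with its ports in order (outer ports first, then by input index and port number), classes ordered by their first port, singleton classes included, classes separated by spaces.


{out.1, out.2} {y1.1} {y1.2} {y2.1} {y2.2} {y3.1} {y3.2, y5.1} {y4.1} {y4.2} {y5.2}

Substituting into d3 glues patterns; closure does the rest.
stage d1: inputs (y4, y2), connectivity {out.1} {out.2} {y2.1} {y2.2} {y4.1} {y4.2}, out.j its boundary
stage d2: inputs (y5, y1, y3), connectivity {out.1} {out.2, y3.2, y5.1} {y1.1} {y1.2} {y3.1} {y5.2}, out.j its boundary
stage d3: inputs (y4, y2, y5, y1, y3), connectivity {out.1, out.2} {y1.1} {y1.2} {y2.1} {y2.2} {y3.1} {y3.2, y5.1} {y4.1} {y4.2} {y5.2}, out.j its boundary


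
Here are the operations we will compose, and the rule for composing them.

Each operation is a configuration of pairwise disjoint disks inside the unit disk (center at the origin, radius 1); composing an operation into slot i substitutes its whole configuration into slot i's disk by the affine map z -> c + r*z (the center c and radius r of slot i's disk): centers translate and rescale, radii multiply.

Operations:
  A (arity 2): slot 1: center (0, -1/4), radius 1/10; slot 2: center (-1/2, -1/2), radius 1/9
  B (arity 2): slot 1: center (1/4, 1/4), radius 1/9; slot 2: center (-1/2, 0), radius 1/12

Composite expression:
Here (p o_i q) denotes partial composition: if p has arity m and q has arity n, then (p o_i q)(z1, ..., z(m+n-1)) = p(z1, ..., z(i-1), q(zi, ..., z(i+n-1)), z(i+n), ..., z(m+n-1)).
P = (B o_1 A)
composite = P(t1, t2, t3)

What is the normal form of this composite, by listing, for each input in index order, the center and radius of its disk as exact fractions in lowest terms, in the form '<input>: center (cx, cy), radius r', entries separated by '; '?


Below B, radii multiply path by path; the t-disk centers shift.
input t1: composing its 2 substitution steps yields center (1/4, 2/9), radius 1/90
input t2: composing its 2 substitution steps yields center (7/36, 7/36), radius 1/81
input t3: composing its 1 substitution step yields center (-1/2, 0), radius 1/12

t1: center (1/4, 2/9), radius 1/90; t2: center (7/36, 7/36), radius 1/81; t3: center (-1/2, 0), radius 1/12


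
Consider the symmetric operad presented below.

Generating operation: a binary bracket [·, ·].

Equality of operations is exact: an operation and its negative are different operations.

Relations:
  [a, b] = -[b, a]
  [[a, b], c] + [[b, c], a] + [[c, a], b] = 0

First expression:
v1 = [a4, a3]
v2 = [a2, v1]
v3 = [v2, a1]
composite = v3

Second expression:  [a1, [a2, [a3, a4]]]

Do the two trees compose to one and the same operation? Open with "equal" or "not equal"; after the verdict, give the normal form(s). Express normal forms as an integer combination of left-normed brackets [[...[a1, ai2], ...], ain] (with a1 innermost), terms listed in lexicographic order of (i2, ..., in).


equal: each reduces to [[[a1, a2], a3], a4] - [[[a1, a2], a4], a3] - [[[a1, a3], a4], a2] + [[[a1, a4], a3], a2]

Reducing the first expression gives [[[a1, a2], a3], a4] - [[[a1, a2], a4], a3] - [[[a1, a3], a4], a2] + [[[a1, a4], a3], a2]
Reducing the second expression gives [[[a1, a2], a3], a4] - [[[a1, a2], a4], a3] - [[[a1, a3], a4], a2] + [[[a1, a4], a3], a2]
Same normal form: equal.


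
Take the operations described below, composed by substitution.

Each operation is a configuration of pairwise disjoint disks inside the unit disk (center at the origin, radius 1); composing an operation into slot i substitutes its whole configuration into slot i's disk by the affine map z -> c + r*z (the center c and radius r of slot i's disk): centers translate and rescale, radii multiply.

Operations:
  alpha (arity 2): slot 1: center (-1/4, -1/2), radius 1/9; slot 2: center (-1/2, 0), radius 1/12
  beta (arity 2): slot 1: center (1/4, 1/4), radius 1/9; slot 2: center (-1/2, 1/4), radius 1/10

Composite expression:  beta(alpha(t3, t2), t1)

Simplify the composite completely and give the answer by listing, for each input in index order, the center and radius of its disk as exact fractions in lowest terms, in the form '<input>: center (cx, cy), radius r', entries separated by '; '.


t1: center (-1/2, 1/4), radius 1/10; t2: center (7/36, 1/4), radius 1/108; t3: center (2/9, 7/36), radius 1/81

Below beta, radii multiply path by path; the t-disk centers shift.
input t3: applying the 2 nested substitutions gives center (2/9, 7/36), radius 1/81
input t2: applying the 2 nested substitutions gives center (7/36, 1/4), radius 1/108
input t1: applying the 1 nested substitution gives center (-1/2, 1/4), radius 1/10


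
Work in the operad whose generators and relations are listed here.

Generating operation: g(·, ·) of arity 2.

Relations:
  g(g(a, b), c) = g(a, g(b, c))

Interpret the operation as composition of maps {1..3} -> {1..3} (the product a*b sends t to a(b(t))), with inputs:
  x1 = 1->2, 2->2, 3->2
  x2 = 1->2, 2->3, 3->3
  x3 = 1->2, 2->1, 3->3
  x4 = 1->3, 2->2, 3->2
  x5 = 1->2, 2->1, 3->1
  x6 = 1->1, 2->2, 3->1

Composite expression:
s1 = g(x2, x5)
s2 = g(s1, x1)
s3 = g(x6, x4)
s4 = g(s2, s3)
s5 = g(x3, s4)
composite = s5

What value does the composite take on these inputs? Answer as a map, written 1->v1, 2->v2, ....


1->1, 2->1, 3->1

g(x2, x5) = 1->3, 2->2, 3->2
g(g(x2, x5), x1) = 1->2, 2->2, 3->2
g(x6, x4) = 1->1, 2->2, 3->2
g(g(g(x2, x5), x1), g(x6, x4)) = 1->2, 2->2, 3->2
g(x3, g(g(g(x2, x5), x1), g(x6, x4))) = 1->1, 2->1, 3->1


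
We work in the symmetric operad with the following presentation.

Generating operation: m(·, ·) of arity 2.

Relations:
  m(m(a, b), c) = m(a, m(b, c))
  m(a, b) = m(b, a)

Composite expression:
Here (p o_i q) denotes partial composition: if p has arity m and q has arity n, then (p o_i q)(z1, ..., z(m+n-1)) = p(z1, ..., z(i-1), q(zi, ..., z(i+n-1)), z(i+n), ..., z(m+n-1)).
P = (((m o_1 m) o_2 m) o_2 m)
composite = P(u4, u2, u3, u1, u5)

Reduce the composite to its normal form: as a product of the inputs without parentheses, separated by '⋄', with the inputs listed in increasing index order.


Shape and order are irrelevant to m; the u-input set decides.
m(u2, u3) collapses to u2 ⋄ u3
m(m(u2, u3), u1) collapses to u2 ⋄ u3 ⋄ u1
m(u4, m(m(u2, u3), u1)) collapses to u4 ⋄ u2 ⋄ u3 ⋄ u1
m(m(u4, m(m(u2, u3), u1)), u5) collapses to u4 ⋄ u2 ⋄ u3 ⋄ u1 ⋄ u5
the factors in increasing index order: u1 ⋄ u2 ⋄ u3 ⋄ u4 ⋄ u5

u1 ⋄ u2 ⋄ u3 ⋄ u4 ⋄ u5


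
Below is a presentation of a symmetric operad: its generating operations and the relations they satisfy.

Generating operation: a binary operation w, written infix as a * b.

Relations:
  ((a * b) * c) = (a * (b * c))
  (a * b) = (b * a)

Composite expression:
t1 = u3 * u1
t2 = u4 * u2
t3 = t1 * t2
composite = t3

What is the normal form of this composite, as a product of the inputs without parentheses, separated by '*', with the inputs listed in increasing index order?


Both nesting and order wash out for w; what remains is which u's occur.
(u3 * u1) linearizes to u3 * u1
(u4 * u2) linearizes to u4 * u2
((u3 * u1) * (u4 * u2)) linearizes to u3 * u1 * u4 * u2
reordering the factors by index: u1 * u2 * u3 * u4

u1 * u2 * u3 * u4


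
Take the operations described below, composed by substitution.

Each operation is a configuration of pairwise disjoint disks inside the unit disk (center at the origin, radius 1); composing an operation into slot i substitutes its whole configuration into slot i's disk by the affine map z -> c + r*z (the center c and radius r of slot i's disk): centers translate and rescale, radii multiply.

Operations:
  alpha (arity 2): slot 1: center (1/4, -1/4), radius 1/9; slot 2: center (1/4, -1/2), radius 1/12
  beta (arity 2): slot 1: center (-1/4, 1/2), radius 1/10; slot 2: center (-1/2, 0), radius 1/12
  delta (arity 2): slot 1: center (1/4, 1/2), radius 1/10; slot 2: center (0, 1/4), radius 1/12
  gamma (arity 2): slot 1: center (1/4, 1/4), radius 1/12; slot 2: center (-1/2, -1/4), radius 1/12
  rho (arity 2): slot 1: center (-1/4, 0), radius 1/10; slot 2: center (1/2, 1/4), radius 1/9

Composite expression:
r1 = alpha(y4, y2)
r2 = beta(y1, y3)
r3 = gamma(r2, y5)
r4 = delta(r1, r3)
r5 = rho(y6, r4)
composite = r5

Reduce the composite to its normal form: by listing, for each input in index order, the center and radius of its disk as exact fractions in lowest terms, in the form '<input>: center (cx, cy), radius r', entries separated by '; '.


y1: center (2603/5184, 727/2592), radius 1/12960; y2: center (191/360, 3/10), radius 1/1080; y3: center (1301/2592, 121/432), radius 1/15552; y4: center (191/360, 109/360), radius 1/810; y5: center (107/216, 119/432), radius 1/1296; y6: center (-1/4, 0), radius 1/10

Below rho, radii multiply path by path; the y-disk centers shift.
y6: after 1 affine step, its disk has center (-1/4, 0), radius 1/10
y4: after 3 affine steps, its disk has center (191/360, 109/360), radius 1/810
y2: after 3 affine steps, its disk has center (191/360, 3/10), radius 1/1080
y1: after 4 affine steps, its disk has center (2603/5184, 727/2592), radius 1/12960
y3: after 4 affine steps, its disk has center (1301/2592, 121/432), radius 1/15552
y5: after 3 affine steps, its disk has center (107/216, 119/432), radius 1/1296


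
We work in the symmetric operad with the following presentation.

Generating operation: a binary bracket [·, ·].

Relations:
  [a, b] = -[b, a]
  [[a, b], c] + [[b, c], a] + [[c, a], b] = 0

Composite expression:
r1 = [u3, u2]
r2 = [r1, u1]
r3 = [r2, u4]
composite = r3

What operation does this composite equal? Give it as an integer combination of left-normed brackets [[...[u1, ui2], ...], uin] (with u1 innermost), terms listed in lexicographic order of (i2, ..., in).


[[[u1, u2], u3], u4] - [[[u1, u3], u2], u4]


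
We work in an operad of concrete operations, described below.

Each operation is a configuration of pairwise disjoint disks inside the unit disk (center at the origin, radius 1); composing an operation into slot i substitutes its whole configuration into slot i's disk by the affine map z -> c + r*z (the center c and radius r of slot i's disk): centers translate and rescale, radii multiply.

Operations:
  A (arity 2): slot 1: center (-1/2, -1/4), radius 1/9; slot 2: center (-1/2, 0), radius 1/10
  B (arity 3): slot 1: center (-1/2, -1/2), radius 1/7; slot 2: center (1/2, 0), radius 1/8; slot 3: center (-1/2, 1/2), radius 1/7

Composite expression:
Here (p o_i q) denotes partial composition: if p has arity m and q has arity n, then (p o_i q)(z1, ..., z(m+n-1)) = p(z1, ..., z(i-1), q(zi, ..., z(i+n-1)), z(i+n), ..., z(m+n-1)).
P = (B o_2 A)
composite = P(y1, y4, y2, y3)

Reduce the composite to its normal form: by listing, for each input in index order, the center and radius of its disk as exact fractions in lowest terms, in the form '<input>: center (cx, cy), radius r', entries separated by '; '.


y1: center (-1/2, -1/2), radius 1/7; y2: center (7/16, 0), radius 1/80; y3: center (-1/2, 1/2), radius 1/7; y4: center (7/16, -1/32), radius 1/72


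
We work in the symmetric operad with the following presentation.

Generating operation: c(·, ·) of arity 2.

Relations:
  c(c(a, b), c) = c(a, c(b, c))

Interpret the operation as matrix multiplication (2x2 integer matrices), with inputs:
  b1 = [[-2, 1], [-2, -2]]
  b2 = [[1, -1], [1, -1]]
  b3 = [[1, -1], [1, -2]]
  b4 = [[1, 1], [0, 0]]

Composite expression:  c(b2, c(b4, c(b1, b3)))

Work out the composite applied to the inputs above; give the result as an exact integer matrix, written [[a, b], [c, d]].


[[-5, 6], [-5, 6]]

c(b1, b3) = [[-1, 0], [-4, 6]]
c(b4, c(b1, b3)) = [[-5, 6], [0, 0]]
c(b2, c(b4, c(b1, b3))) = [[-5, 6], [-5, 6]]


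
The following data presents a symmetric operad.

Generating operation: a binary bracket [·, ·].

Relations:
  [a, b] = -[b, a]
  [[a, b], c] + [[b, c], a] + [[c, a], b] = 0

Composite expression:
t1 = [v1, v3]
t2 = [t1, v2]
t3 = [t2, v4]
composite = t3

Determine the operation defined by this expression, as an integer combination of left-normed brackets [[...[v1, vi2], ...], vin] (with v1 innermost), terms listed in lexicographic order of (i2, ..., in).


[[[v1, v3], v2], v4]

A multilinear Lie element is pinned by v1-initial words (v1 innermost).
Composite bracket: [[[v1, v3], v2], v4]
The bracket unfolds into 8 signed words via [a, b] = ab - ba (2^3 = 8).
Words beginning with v1 determine it all:
  the word v1v3v2v4 carries sign +1 and contributes +[[[v1, v3], v2], v4]
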